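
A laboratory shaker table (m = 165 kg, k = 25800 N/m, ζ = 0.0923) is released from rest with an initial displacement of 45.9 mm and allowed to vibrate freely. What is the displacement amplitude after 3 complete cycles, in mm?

8.00 mm

Logarithmic decrement δ = 2πζ/√(1 − ζ²) = 2π × 0.09230/√(1 − 0.00852) = 0.5824.
After n cycles, x_n/x₀ = e^(−nδ), so x_3 = 45.9 × e^(−3 × 0.5824) = 45.9 × 0.1742 = 7.998 mm.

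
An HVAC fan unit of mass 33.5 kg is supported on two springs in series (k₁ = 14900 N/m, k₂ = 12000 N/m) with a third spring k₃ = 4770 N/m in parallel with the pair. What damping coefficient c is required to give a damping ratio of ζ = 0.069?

85.3 N·s/m

Series pair: k_s = k₁k₂/(k₁+k₂) = (14900)(12000)/(14900 + 12000) = 6647 N/m. In parallel with k₃: k_eq = 6647 + 4770 = 11420 N/m.
c_c = 2√(k_eq·m) = 2√(11420 × 33.5) = 1237 N·s/m.
c = ζ·c_c = 0.069 × 1237 = 85.34 N·s/m.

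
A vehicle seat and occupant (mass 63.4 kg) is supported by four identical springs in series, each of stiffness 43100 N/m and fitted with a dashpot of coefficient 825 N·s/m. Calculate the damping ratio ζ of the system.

0.499

Series springs: 1/k_eq = 4/43100, so k_eq = 43100/4 = 10780 N/m.
ω_n = √(k_eq/m) = √(10780/63.4) = 13.04 rad/s.
Critical damping c_c = 2√(k_eq·m) = 2√(10780 × 63.4) = 1653 N·s/m, so ζ = c/c_c = 825/1653 = 0.4991.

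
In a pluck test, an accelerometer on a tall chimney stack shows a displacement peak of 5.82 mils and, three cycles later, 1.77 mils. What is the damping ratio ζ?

0.0630

Logarithmic decrement δ = (1/n)·ln(x₀/x_n) = (1/3)·ln(5.82/1.77) = (1/3)·ln(3.288) = 0.3968.
ζ = δ/√(4π² + δ²) = 0.3968/√(39.48 + 0.157) = 0.3968/6.296 = 0.06302.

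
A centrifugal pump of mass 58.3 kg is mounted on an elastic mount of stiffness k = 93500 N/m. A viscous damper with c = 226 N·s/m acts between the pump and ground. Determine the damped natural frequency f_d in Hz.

6.37 Hz

ω_n = √(k/m) = √(93500/58.3) = 40.05 rad/s.
Critical damping c_c = 2√(k·m) = 2√(93500 × 58.3) = 4669 N·s/m, so ζ = c/c_c = 226/4669 = 0.04840.
ω_d = ω_n√(1 − ζ²) = 40.05 × √(1 − 0.00234) = 40.00 rad/s.
f_d = ω_d/(2π) = 6.366 Hz.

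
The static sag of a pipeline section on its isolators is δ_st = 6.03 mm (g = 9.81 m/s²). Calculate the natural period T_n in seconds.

0.156 s

ω_n = √(g/δ_st) = √(9.81/0.00603) = √1627 = 40.33 rad/s.
T_n = 2π/ω_n = 6.283/40.33 = 0.1558 s.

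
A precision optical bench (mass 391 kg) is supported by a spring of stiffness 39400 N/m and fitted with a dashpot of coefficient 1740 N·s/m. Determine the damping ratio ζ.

ω_n = √(k/m) = √(39400/391) = 10.04 rad/s.
Critical damping c_c = 2√(k·m) = 2√(39400 × 391) = 7850 N·s/m, so ζ = c/c_c = 1740/7850 = 0.2217.

0.222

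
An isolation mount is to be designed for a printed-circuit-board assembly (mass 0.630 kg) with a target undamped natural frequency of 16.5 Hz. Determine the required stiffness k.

6770 N/m

ω_n = 2πf_n = 2π × 16.5 = 103.7 rad/s.
k = m·ω_n² = 0.630 × 103.7² = 0.630 × 10750 = 6771 N/m.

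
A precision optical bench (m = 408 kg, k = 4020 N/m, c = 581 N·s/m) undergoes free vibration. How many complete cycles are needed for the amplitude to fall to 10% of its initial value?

ζ = c/(2√(km)) = 581/(2√(4020 × 408)) = 581/2561 = 0.2268.
Logarithmic decrement δ = 2πζ/√(1 − ζ²) = 2π × 0.2268/√(1 − 0.0515) = 1.463.
x_n/x₀ = e^(−nδ) ≤ 0.1; take ln: n ≥ ln(1/0.1)/δ = 2.303/1.463 = 1.573.
So 2 complete cycles are required.

2 cycles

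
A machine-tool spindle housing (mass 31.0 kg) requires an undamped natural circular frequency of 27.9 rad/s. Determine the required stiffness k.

k = m·ω_n² = 31.0 × 27.90² = 31.0 × 778.4 = 24130 N/m.

24100 N/m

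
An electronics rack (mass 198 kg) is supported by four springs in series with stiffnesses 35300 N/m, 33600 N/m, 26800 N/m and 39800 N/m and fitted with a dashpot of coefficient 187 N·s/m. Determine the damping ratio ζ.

0.0730

Series springs: 1/k_eq = 1/35300 + 1/33600 + 1/26800 + 1/39800 = 0.0001205, so k_eq = 8297 N/m.
ω_n = √(k_eq/m) = √(8297/198) = 6.473 rad/s.
Critical damping c_c = 2√(k_eq·m) = 2√(8297 × 198) = 2563 N·s/m, so ζ = c/c_c = 187/2563 = 0.07295.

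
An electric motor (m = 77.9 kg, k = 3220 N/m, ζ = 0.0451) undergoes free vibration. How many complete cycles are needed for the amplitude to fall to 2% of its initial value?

14 cycles

Logarithmic decrement δ = 2πζ/√(1 − ζ²) = 2π × 0.04510/√(1 − 0.00203) = 0.2837.
x_n/x₀ = e^(−nδ) ≤ 0.02; take ln: n ≥ ln(1/0.02)/δ = 3.912/0.2837 = 13.79.
So 14 complete cycles are required.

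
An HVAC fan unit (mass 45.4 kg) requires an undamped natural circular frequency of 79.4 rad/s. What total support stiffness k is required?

k = m·ω_n² = 45.4 × 79.40² = 45.4 × 6304 = 286200 N/m.

286000 N/m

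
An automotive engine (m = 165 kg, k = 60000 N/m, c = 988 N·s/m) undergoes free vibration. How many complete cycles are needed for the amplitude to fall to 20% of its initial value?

2 cycles

ζ = c/(2√(km)) = 988/(2√(60000 × 165)) = 988/6293 = 0.1570.
Logarithmic decrement δ = 2πζ/√(1 − ζ²) = 2π × 0.1570/√(1 − 0.0247) = 0.9989.
x_n/x₀ = e^(−nδ) ≤ 0.2; take ln: n ≥ ln(1/0.2)/δ = 1.609/0.9989 = 1.611.
So 2 complete cycles are required.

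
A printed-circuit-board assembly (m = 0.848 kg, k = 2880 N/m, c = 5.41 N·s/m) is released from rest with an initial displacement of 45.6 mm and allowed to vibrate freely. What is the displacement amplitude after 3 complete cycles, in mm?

ζ = c/(2√(km)) = 5.41/(2√(2880 × 0.848)) = 5.41/98.84 = 0.05474.
Logarithmic decrement δ = 2πζ/√(1 − ζ²) = 2π × 0.05474/√(1 − 0.00300) = 0.3444.
After n cycles, x_n/x₀ = e^(−nδ), so x_3 = 45.6 × e^(−3 × 0.3444) = 45.6 × 0.3558 = 16.23 mm.

16.2 mm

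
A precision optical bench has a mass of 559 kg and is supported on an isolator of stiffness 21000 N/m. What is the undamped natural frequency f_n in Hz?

ω_n = √(k/m) = √(21000/559) = √37.57 = 6.129 rad/s.
f_n = ω_n/(2π) = 6.129/6.283 = 0.9755 Hz.

0.975 Hz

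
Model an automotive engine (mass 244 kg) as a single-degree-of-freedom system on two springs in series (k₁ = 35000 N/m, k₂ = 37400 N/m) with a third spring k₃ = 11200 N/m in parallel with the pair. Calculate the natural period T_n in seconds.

Series pair: k_s = k₁k₂/(k₁+k₂) = (35000)(37400)/(35000 + 37400) = 18080 N/m. In parallel with k₃: k_eq = 18080 + 11200 = 29280 N/m.
ω_n = √(k_eq/m) = √(29280/244) = √120.0 = 10.95 rad/s.
T_n = 2π/ω_n = 6.283/10.95 = 0.5736 s.

0.574 s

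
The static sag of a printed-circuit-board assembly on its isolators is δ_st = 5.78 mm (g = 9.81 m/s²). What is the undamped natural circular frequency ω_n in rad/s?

ω_n = √(g/δ_st) = √(9.81/0.00578) = √1697 = 41.20 rad/s.

41.2 rad/s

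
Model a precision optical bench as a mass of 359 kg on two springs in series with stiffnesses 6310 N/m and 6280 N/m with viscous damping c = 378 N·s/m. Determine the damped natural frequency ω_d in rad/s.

2.91 rad/s

Series springs: 1/k_eq = 1/6310 + 1/6280 = 0.0003177, so k_eq = 3147 N/m.
ω_n = √(k_eq/m) = √(3147/359) = 2.961 rad/s.
Critical damping c_c = 2√(k_eq·m) = 2√(3147 × 359) = 2126 N·s/m, so ζ = c/c_c = 378/2126 = 0.1778.
ω_d = ω_n√(1 − ζ²) = 2.961 × √(1 − 0.0316) = 2.914 rad/s.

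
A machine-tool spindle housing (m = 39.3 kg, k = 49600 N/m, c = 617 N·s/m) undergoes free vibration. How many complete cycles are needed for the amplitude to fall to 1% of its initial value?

ζ = c/(2√(km)) = 617/(2√(49600 × 39.3)) = 617/2792 = 0.2210.
Logarithmic decrement δ = 2πζ/√(1 − ζ²) = 2π × 0.2210/√(1 − 0.0488) = 1.424.
x_n/x₀ = e^(−nδ) ≤ 0.01; take ln: n ≥ ln(1/0.01)/δ = 4.605/1.424 = 3.235.
So 4 complete cycles are required.

4 cycles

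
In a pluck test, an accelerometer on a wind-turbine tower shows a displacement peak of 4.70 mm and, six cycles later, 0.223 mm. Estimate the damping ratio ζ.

0.0806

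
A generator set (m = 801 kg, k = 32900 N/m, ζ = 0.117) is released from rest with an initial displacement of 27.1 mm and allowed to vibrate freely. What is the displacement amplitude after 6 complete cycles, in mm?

0.319 mm

Logarithmic decrement δ = 2πζ/√(1 − ζ²) = 2π × 0.1170/√(1 − 0.0137) = 0.7402.
After n cycles, x_n/x₀ = e^(−nδ), so x_6 = 27.1 × e^(−6 × 0.7402) = 27.1 × 0.01178 = 0.3193 mm.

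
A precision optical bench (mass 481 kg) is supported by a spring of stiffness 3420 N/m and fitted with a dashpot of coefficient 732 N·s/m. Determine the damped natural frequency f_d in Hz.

ω_n = √(k/m) = √(3420/481) = 2.666 rad/s.
Critical damping c_c = 2√(k·m) = 2√(3420 × 481) = 2565 N·s/m, so ζ = c/c_c = 732/2565 = 0.2854.
ω_d = ω_n√(1 − ζ²) = 2.666 × √(1 − 0.0814) = 2.556 rad/s.
f_d = ω_d/(2π) = 0.4067 Hz.

0.407 Hz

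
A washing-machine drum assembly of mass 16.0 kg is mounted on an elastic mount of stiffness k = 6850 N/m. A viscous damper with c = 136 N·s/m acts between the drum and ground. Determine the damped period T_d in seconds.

ω_n = √(k/m) = √(6850/16.0) = 20.69 rad/s.
Critical damping c_c = 2√(k·m) = 2√(6850 × 16.0) = 662.1 N·s/m, so ζ = c/c_c = 136/662.1 = 0.2054.
ω_d = ω_n√(1 − ζ²) = 20.69 × √(1 − 0.0422) = 20.25 rad/s.
T_d = 2π/ω_d = 0.3103 s.

0.310 s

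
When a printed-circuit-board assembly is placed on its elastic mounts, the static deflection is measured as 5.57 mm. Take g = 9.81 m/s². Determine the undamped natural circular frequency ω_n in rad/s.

42.0 rad/s

ω_n = √(g/δ_st) = √(9.81/0.00557) = √1761 = 41.97 rad/s.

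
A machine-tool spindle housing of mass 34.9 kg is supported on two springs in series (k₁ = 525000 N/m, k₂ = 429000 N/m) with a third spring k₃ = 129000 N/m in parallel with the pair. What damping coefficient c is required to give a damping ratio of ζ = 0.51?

3640 N·s/m

Series pair: k_s = k₁k₂/(k₁+k₂) = (525000)(429000)/(525000 + 429000) = 236100 N/m. In parallel with k₃: k_eq = 236100 + 129000 = 365100 N/m.
c_c = 2√(k_eq·m) = 2√(365100 × 34.9) = 7139 N·s/m.
c = ζ·c_c = 0.51 × 7139 = 3641 N·s/m.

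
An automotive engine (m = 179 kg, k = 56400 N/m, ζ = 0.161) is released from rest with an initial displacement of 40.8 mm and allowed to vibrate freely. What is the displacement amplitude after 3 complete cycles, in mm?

Logarithmic decrement δ = 2πζ/√(1 − ζ²) = 2π × 0.1610/√(1 − 0.0259) = 1.025.
After n cycles, x_n/x₀ = e^(−nδ), so x_3 = 40.8 × e^(−3 × 1.025) = 40.8 × 0.04619 = 1.885 mm.

1.88 mm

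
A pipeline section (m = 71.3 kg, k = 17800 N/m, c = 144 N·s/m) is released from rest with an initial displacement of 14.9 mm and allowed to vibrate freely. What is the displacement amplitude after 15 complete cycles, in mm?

0.0356 mm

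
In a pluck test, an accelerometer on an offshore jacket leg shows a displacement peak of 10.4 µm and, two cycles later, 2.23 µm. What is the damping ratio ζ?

Logarithmic decrement δ = (1/n)·ln(x₀/x_n) = (1/2)·ln(10.4/2.23) = (1/2)·ln(4.664) = 0.7699.
ζ = δ/√(4π² + δ²) = 0.7699/√(39.48 + 0.593) = 0.7699/6.330 = 0.1216.

0.122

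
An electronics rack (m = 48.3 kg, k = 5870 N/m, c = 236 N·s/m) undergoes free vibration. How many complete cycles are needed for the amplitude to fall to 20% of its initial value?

ζ = c/(2√(km)) = 236/(2√(5870 × 48.3)) = 236/1065 = 0.2216.
Logarithmic decrement δ = 2πζ/√(1 − ζ²) = 2π × 0.2216/√(1 − 0.0491) = 1.428.
x_n/x₀ = e^(−nδ) ≤ 0.2; take ln: n ≥ ln(1/0.2)/δ = 1.609/1.428 = 1.127.
So 2 complete cycles are required.

2 cycles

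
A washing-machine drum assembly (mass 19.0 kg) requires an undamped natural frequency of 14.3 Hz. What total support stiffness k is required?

ω_n = 2πf_n = 2π × 14.3 = 89.85 rad/s.
k = m·ω_n² = 19.0 × 89.85² = 19.0 × 8073 = 153400 N/m.

153000 N/m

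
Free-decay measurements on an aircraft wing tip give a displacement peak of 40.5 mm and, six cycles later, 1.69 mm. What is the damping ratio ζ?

0.0840

Logarithmic decrement δ = (1/n)·ln(x₀/x_n) = (1/6)·ln(40.5/1.69) = (1/6)·ln(23.96) = 0.5294.
ζ = δ/√(4π² + δ²) = 0.5294/√(39.48 + 0.280) = 0.5294/6.305 = 0.08396.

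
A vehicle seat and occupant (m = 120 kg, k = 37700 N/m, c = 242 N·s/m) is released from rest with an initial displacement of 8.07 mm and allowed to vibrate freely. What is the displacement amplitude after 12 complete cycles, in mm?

ζ = c/(2√(km)) = 242/(2√(37700 × 120)) = 242/4254 = 0.05689.
Logarithmic decrement δ = 2πζ/√(1 − ζ²) = 2π × 0.05689/√(1 − 0.00324) = 0.3580.
After n cycles, x_n/x₀ = e^(−nδ), so x_12 = 8.07 × e^(−12 × 0.3580) = 8.07 × 0.01362 = 0.1099 mm.

0.110 mm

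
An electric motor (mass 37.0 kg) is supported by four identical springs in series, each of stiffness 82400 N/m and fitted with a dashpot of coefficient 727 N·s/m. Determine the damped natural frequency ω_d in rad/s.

21.5 rad/s

Series springs: 1/k_eq = 4/82400, so k_eq = 82400/4 = 20600 N/m.
ω_n = √(k_eq/m) = √(20600/37.0) = 23.60 rad/s.
Critical damping c_c = 2√(k_eq·m) = 2√(20600 × 37.0) = 1746 N·s/m, so ζ = c/c_c = 727/1746 = 0.4164.
ω_d = ω_n√(1 − ζ²) = 23.60 × √(1 − 0.173) = 21.45 rad/s.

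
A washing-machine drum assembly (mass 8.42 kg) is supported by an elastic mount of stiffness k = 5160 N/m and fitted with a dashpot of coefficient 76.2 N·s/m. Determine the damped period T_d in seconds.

0.258 s

ω_n = √(k/m) = √(5160/8.42) = 24.76 rad/s.
Critical damping c_c = 2√(k·m) = 2√(5160 × 8.42) = 416.9 N·s/m, so ζ = c/c_c = 76.2/416.9 = 0.1828.
ω_d = ω_n√(1 − ζ²) = 24.76 × √(1 − 0.0334) = 24.34 rad/s.
T_d = 2π/ω_d = 0.2582 s.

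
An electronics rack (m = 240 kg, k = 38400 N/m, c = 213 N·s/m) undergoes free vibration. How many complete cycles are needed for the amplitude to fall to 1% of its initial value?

21 cycles

ζ = c/(2√(km)) = 213/(2√(38400 × 240)) = 213/6072 = 0.03508.
Logarithmic decrement δ = 2πζ/√(1 − ζ²) = 2π × 0.03508/√(1 − 0.00123) = 0.2206.
x_n/x₀ = e^(−nδ) ≤ 0.01; take ln: n ≥ ln(1/0.01)/δ = 4.605/0.2206 = 20.88.
So 21 complete cycles are required.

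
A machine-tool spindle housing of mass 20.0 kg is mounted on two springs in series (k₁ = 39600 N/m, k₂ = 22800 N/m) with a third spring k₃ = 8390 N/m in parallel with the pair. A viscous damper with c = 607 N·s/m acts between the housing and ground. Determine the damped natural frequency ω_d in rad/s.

Series pair: k_s = k₁k₂/(k₁+k₂) = (39600)(22800)/(39600 + 22800) = 14470 N/m. In parallel with k₃: k_eq = 14470 + 8390 = 22860 N/m.
ω_n = √(k_eq/m) = √(22860/20.0) = 33.81 rad/s.
Critical damping c_c = 2√(k_eq·m) = 2√(22860 × 20.0) = 1352 N·s/m, so ζ = c/c_c = 607/1352 = 0.4489.
ω_d = ω_n√(1 − ζ²) = 33.81 × √(1 − 0.201) = 30.21 rad/s.

30.2 rad/s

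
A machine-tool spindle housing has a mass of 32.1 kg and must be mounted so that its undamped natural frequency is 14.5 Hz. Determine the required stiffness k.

ω_n = 2πf_n = 2π × 14.5 = 91.11 rad/s.
k = m·ω_n² = 32.1 × 91.11² = 32.1 × 8300 = 266400 N/m.

266000 N/m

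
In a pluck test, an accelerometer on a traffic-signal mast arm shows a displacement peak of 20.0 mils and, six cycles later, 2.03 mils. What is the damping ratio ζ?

0.0606

Logarithmic decrement δ = (1/n)·ln(x₀/x_n) = (1/6)·ln(20.0/2.03) = (1/6)·ln(9.852) = 0.3813.
ζ = δ/√(4π² + δ²) = 0.3813/√(39.48 + 0.145) = 0.3813/6.295 = 0.06057.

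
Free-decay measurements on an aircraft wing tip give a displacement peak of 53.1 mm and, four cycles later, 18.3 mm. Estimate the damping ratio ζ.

0.0423

Logarithmic decrement δ = (1/n)·ln(x₀/x_n) = (1/4)·ln(53.1/18.3) = (1/4)·ln(2.902) = 0.2663.
ζ = δ/√(4π² + δ²) = 0.2663/√(39.48 + 0.0709) = 0.2663/6.289 = 0.04235.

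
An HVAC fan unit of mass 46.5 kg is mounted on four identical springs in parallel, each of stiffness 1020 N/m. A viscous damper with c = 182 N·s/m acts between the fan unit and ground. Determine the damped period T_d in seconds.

0.686 s

Parallel springs add: k_eq = 4 × 1020 = 4080 N/m.
ω_n = √(k_eq/m) = √(4080/46.5) = 9.367 rad/s.
Critical damping c_c = 2√(k_eq·m) = 2√(4080 × 46.5) = 871.1 N·s/m, so ζ = c/c_c = 182/871.1 = 0.2089.
ω_d = ω_n√(1 − ζ²) = 9.367 × √(1 − 0.0436) = 9.160 rad/s.
T_d = 2π/ω_d = 0.6859 s.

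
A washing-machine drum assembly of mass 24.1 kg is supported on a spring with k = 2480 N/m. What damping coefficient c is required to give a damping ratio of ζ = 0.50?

c_c = 2√(k·m) = 2√(2480 × 24.1) = 488.9 N·s/m.
c = ζ·c_c = 0.50 × 488.9 = 244.5 N·s/m.

244 N·s/m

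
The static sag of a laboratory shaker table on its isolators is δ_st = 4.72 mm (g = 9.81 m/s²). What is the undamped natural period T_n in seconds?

0.138 s

ω_n = √(g/δ_st) = √(9.81/0.00472) = √2078 = 45.59 rad/s.
T_n = 2π/ω_n = 6.283/45.59 = 0.1378 s.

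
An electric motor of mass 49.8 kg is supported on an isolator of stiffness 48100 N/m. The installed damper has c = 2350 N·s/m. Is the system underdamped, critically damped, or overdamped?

c_c = 2√(k·m) = 3095 N·s/m; ζ = c/c_c = 2350/3095 = 0.759.
Since ζ < 1 the system is underdamped.

underdamped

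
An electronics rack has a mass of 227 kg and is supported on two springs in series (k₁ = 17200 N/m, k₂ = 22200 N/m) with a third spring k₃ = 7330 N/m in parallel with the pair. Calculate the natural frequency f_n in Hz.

Series pair: k_s = k₁k₂/(k₁+k₂) = (17200)(22200)/(17200 + 22200) = 9691 N/m. In parallel with k₃: k_eq = 9691 + 7330 = 17020 N/m.
ω_n = √(k_eq/m) = √(17020/227) = √74.98 = 8.659 rad/s.
f_n = ω_n/(2π) = 8.659/6.283 = 1.378 Hz.

1.38 Hz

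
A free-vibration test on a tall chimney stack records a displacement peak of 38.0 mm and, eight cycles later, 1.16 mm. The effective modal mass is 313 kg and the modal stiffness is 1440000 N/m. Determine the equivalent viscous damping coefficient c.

Logarithmic decrement δ = (1/n)·ln(x₀/x_n) = (1/8)·ln(38.0/1.16) = (1/8)·ln(32.76) = 0.4361.
ζ = δ/√(4π² + δ²) = 0.4361/√(39.48 + 0.190) = 0.4361/6.298 = 0.06925.
c = ζ · 2√(km) = 0.06925 × 2√(1440000 × 313) = 0.06925 × 42460 = 2940 N·s/m.

2940 N·s/m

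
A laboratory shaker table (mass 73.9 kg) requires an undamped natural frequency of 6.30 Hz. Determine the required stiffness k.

116000 N/m

ω_n = 2πf_n = 2π × 6.30 = 39.58 rad/s.
k = m·ω_n² = 73.9 × 39.58² = 73.9 × 1567 = 115800 N/m.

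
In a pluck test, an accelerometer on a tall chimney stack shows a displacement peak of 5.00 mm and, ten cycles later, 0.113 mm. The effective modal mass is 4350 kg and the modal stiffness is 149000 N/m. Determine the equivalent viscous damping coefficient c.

3070 N·s/m

Logarithmic decrement δ = (1/n)·ln(x₀/x_n) = (1/10)·ln(5.00/0.113) = (1/10)·ln(44.25) = 0.3790.
ζ = δ/√(4π² + δ²) = 0.3790/√(39.48 + 0.144) = 0.3790/6.295 = 0.06021.
c = ζ · 2√(km) = 0.06021 × 2√(149000 × 4350) = 0.06021 × 50920 = 3066 N·s/m.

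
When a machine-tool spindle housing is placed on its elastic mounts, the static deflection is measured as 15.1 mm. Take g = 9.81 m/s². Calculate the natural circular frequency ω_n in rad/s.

25.5 rad/s

ω_n = √(g/δ_st) = √(9.81/0.0151) = √649.7 = 25.49 rad/s.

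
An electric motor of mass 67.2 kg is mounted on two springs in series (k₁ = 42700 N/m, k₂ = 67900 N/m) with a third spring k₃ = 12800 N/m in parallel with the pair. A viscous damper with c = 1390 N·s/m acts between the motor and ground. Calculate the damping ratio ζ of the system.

Series pair: k_s = k₁k₂/(k₁+k₂) = (42700)(67900)/(42700 + 67900) = 26210 N/m. In parallel with k₃: k_eq = 26210 + 12800 = 39010 N/m.
ω_n = √(k_eq/m) = √(39010/67.2) = 24.10 rad/s.
Critical damping c_c = 2√(k_eq·m) = 2√(39010 × 67.2) = 3238 N·s/m, so ζ = c/c_c = 1390/3238 = 0.4292.

0.429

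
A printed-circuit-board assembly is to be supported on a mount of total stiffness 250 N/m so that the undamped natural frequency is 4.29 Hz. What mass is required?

0.344 kg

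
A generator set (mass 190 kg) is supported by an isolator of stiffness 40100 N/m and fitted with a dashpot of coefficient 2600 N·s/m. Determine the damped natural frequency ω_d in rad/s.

ω_n = √(k/m) = √(40100/190) = 14.53 rad/s.
Critical damping c_c = 2√(k·m) = 2√(40100 × 190) = 5521 N·s/m, so ζ = c/c_c = 2600/5521 = 0.4710.
ω_d = ω_n√(1 − ζ²) = 14.53 × √(1 − 0.222) = 12.82 rad/s.

12.8 rad/s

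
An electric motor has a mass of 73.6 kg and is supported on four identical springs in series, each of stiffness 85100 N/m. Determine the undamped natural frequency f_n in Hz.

2.71 Hz

Series springs: 1/k_eq = 4/85100, so k_eq = 85100/4 = 21280 N/m.
ω_n = √(k_eq/m) = √(21280/73.6) = √289.1 = 17.00 rad/s.
f_n = ω_n/(2π) = 17.00/6.283 = 2.706 Hz.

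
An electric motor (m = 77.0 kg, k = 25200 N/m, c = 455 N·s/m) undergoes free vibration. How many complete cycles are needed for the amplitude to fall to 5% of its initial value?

3 cycles

ζ = c/(2√(km)) = 455/(2√(25200 × 77.0)) = 455/2786 = 0.1633.
Logarithmic decrement δ = 2πζ/√(1 − ζ²) = 2π × 0.1633/√(1 − 0.0267) = 1.040.
x_n/x₀ = e^(−nδ) ≤ 0.05; take ln: n ≥ ln(1/0.05)/δ = 2.996/1.040 = 2.880.
So 3 complete cycles are required.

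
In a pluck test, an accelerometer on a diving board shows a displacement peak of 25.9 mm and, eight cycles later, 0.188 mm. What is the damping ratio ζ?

0.0975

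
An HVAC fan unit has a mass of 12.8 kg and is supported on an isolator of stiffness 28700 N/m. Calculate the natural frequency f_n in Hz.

ω_n = √(k/m) = √(28700/12.8) = √2242 = 47.35 rad/s.
f_n = ω_n/(2π) = 47.35/6.283 = 7.536 Hz.

7.54 Hz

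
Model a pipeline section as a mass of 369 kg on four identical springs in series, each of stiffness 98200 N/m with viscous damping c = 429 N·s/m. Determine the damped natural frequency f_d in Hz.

Series springs: 1/k_eq = 4/98200, so k_eq = 98200/4 = 24550 N/m.
ω_n = √(k_eq/m) = √(24550/369) = 8.157 rad/s.
Critical damping c_c = 2√(k_eq·m) = 2√(24550 × 369) = 6020 N·s/m, so ζ = c/c_c = 429/6020 = 0.07127.
ω_d = ω_n√(1 − ζ²) = 8.157 × √(1 − 0.00508) = 8.136 rad/s.
f_d = ω_d/(2π) = 1.295 Hz.

1.29 Hz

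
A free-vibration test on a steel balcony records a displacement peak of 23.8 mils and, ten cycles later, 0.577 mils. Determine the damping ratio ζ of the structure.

0.0591

Logarithmic decrement δ = (1/n)·ln(x₀/x_n) = (1/10)·ln(23.8/0.577) = (1/10)·ln(41.25) = 0.3720.
ζ = δ/√(4π² + δ²) = 0.3720/√(39.48 + 0.138) = 0.3720/6.294 = 0.05910.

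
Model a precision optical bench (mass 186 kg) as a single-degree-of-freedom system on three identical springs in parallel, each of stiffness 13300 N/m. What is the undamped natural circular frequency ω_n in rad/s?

Parallel springs add: k_eq = 3 × 13300 = 39900 N/m.
ω_n = √(k_eq/m) = √(39900/186) = √214.5 = 14.65 rad/s.

14.6 rad/s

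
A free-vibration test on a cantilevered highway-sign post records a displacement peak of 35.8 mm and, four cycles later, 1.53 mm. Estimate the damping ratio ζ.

Logarithmic decrement δ = (1/n)·ln(x₀/x_n) = (1/4)·ln(35.8/1.53) = (1/4)·ln(23.40) = 0.7882.
ζ = δ/√(4π² + δ²) = 0.7882/√(39.48 + 0.621) = 0.7882/6.332 = 0.1245.

0.124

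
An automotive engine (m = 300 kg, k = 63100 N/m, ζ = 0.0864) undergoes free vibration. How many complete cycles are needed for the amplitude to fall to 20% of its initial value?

3 cycles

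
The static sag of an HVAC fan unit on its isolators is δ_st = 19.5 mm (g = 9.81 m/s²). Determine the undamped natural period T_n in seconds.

ω_n = √(g/δ_st) = √(9.81/0.0195) = √503.1 = 22.43 rad/s.
T_n = 2π/ω_n = 6.283/22.43 = 0.2801 s.

0.280 s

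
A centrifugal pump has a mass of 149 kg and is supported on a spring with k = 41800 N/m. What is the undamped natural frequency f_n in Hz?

2.67 Hz

ω_n = √(k/m) = √(41800/149) = √280.5 = 16.75 rad/s.
f_n = ω_n/(2π) = 16.75/6.283 = 2.666 Hz.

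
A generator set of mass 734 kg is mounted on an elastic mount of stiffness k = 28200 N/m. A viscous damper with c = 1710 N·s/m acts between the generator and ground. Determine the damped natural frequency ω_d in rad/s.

6.09 rad/s

ω_n = √(k/m) = √(28200/734) = 6.198 rad/s.
Critical damping c_c = 2√(k·m) = 2√(28200 × 734) = 9099 N·s/m, so ζ = c/c_c = 1710/9099 = 0.1879.
ω_d = ω_n√(1 − ζ²) = 6.198 × √(1 − 0.0353) = 6.088 rad/s.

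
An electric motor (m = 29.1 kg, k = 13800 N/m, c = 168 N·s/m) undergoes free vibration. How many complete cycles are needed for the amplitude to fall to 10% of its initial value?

3 cycles

ζ = c/(2√(km)) = 168/(2√(13800 × 29.1)) = 168/1267 = 0.1326.
Logarithmic decrement δ = 2πζ/√(1 − ζ²) = 2π × 0.1326/√(1 − 0.0176) = 0.8403.
x_n/x₀ = e^(−nδ) ≤ 0.1; take ln: n ≥ ln(1/0.1)/δ = 2.303/0.8403 = 2.740.
So 3 complete cycles are required.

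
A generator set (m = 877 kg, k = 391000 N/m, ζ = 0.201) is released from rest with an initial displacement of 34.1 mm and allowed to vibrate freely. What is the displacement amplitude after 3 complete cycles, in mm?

0.713 mm

Logarithmic decrement δ = 2πζ/√(1 − ζ²) = 2π × 0.2010/√(1 − 0.0404) = 1.289.
After n cycles, x_n/x₀ = e^(−nδ), so x_3 = 34.1 × e^(−3 × 1.289) = 34.1 × 0.02091 = 0.7129 mm.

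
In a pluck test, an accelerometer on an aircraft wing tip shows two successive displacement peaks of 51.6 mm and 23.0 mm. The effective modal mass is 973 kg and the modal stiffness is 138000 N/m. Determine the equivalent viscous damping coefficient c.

2960 N·s/m

Logarithmic decrement δ = (1/n)·ln(x₀/x_n) = (1/1)·ln(51.6/23.0) = (1/1)·ln(2.243) = 0.8080.
ζ = δ/√(4π² + δ²) = 0.8080/√(39.48 + 0.653) = 0.8080/6.335 = 0.1276.
c = ζ · 2√(km) = 0.1276 × 2√(138000 × 973) = 0.1276 × 23180 = 2956 N·s/m.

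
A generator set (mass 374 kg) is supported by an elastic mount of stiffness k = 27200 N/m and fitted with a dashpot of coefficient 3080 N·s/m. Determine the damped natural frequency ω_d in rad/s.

7.47 rad/s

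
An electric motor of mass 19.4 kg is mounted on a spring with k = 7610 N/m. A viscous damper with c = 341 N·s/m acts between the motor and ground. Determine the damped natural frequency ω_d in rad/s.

ω_n = √(k/m) = √(7610/19.4) = 19.81 rad/s.
Critical damping c_c = 2√(k·m) = 2√(7610 × 19.4) = 768.5 N·s/m, so ζ = c/c_c = 341/768.5 = 0.4437.
ω_d = ω_n√(1 − ζ²) = 19.81 × √(1 − 0.197) = 17.75 rad/s.

17.7 rad/s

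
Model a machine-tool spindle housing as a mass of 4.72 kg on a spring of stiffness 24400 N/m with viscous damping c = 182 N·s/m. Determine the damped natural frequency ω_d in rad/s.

69.3 rad/s

ω_n = √(k/m) = √(24400/4.72) = 71.90 rad/s.
Critical damping c_c = 2√(k·m) = 2√(24400 × 4.72) = 678.7 N·s/m, so ζ = c/c_c = 182/678.7 = 0.2681.
ω_d = ω_n√(1 − ζ²) = 71.90 × √(1 − 0.0719) = 69.27 rad/s.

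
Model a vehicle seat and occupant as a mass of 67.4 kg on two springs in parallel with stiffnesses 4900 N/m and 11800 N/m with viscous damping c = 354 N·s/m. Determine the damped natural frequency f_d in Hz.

Parallel springs add: k_eq = 4900 + 11800 = 16700 N/m.
ω_n = √(k_eq/m) = √(16700/67.4) = 15.74 rad/s.
Critical damping c_c = 2√(k_eq·m) = 2√(16700 × 67.4) = 2122 N·s/m, so ζ = c/c_c = 354/2122 = 0.1668.
ω_d = ω_n√(1 − ζ²) = 15.74 × √(1 − 0.0278) = 15.52 rad/s.
f_d = ω_d/(2π) = 2.470 Hz.

2.47 Hz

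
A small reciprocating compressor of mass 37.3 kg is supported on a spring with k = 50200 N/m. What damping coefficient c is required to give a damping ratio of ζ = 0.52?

1420 N·s/m

c_c = 2√(k·m) = 2√(50200 × 37.3) = 2737 N·s/m.
c = ζ·c_c = 0.52 × 2737 = 1423 N·s/m.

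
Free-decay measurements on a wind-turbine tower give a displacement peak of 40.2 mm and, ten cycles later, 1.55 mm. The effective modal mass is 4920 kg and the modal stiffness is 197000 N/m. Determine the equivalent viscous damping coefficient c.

3220 N·s/m

Logarithmic decrement δ = (1/n)·ln(x₀/x_n) = (1/10)·ln(40.2/1.55) = (1/10)·ln(25.94) = 0.3256.
ζ = δ/√(4π² + δ²) = 0.3256/√(39.48 + 0.106) = 0.3256/6.292 = 0.05175.
c = ζ · 2√(km) = 0.05175 × 2√(197000 × 4920) = 0.05175 × 62270 = 3222 N·s/m.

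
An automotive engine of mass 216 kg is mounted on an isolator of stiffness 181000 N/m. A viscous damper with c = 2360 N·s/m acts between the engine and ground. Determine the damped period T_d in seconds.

ω_n = √(k/m) = √(181000/216) = 28.95 rad/s.
Critical damping c_c = 2√(k·m) = 2√(181000 × 216) = 12510 N·s/m, so ζ = c/c_c = 2360/12510 = 0.1887.
ω_d = ω_n√(1 − ζ²) = 28.95 × √(1 − 0.0356) = 28.43 rad/s.
T_d = 2π/ω_d = 0.2210 s.

0.221 s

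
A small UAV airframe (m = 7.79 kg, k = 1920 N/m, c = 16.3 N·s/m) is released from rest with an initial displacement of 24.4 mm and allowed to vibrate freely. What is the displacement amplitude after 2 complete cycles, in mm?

10.5 mm

ζ = c/(2√(km)) = 16.3/(2√(1920 × 7.79)) = 16.3/244.6 = 0.06664.
Logarithmic decrement δ = 2πζ/√(1 − ζ²) = 2π × 0.06664/√(1 − 0.00444) = 0.4196.
After n cycles, x_n/x₀ = e^(−nδ), so x_2 = 24.4 × e^(−2 × 0.4196) = 24.4 × 0.4320 = 10.54 mm.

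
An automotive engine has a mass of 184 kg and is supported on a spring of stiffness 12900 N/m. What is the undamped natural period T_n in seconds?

0.750 s

ω_n = √(k/m) = √(12900/184) = √70.11 = 8.373 rad/s.
T_n = 2π/ω_n = 6.283/8.373 = 0.7504 s.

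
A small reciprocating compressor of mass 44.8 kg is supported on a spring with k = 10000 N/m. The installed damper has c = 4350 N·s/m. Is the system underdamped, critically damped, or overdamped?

overdamped

c_c = 2√(k·m) = 1339 N·s/m; ζ = c/c_c = 4350/1339 = 3.25.
Since ζ > 1 the system is overdamped.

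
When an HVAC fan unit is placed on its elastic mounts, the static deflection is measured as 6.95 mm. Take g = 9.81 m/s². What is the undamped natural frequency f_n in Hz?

ω_n = √(g/δ_st) = √(9.81/0.00695) = √1412 = 37.57 rad/s.
f_n = ω_n/(2π) = 37.57/6.283 = 5.979 Hz.

5.98 Hz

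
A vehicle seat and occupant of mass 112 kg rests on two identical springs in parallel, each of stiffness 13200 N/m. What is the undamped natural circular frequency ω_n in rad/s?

15.4 rad/s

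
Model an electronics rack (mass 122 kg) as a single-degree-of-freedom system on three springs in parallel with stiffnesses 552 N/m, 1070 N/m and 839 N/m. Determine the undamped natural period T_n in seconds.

1.40 s

Parallel springs add: k_eq = 552 + 1070 + 839 = 2461 N/m.
ω_n = √(k_eq/m) = √(2461/122) = √20.17 = 4.491 rad/s.
T_n = 2π/ω_n = 6.283/4.491 = 1.399 s.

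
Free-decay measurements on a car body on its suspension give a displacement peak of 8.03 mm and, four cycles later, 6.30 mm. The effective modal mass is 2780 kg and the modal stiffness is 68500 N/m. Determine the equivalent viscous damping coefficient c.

Logarithmic decrement δ = (1/n)·ln(x₀/x_n) = (1/4)·ln(8.03/6.30) = (1/4)·ln(1.275) = 0.06066.
ζ = δ/√(4π² + δ²) = 0.06066/√(39.48 + 0.00368) = 0.06066/6.283 = 0.009654.
c = ζ · 2√(km) = 0.009654 × 2√(68500 × 2780) = 0.009654 × 27600 = 266.4 N·s/m.

266 N·s/m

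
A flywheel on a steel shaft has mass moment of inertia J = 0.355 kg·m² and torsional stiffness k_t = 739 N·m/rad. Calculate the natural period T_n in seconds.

0.138 s

ω_n = √(k_t/J) = √(739/0.355) = √2082 = 45.63 rad/s.
T_n = 2π/ω_n = 6.283/45.63 = 0.1377 s.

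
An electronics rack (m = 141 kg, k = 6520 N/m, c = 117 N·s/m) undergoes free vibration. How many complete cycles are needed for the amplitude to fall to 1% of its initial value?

12 cycles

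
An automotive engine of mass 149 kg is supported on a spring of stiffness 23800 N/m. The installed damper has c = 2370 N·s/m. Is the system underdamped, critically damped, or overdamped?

c_c = 2√(k·m) = 3766 N·s/m; ζ = c/c_c = 2370/3766 = 0.629.
Since ζ < 1 the system is underdamped.

underdamped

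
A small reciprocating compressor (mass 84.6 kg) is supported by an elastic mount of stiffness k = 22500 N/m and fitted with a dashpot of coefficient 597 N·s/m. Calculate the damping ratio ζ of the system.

0.216

ω_n = √(k/m) = √(22500/84.6) = 16.31 rad/s.
Critical damping c_c = 2√(k·m) = 2√(22500 × 84.6) = 2759 N·s/m, so ζ = c/c_c = 597/2759 = 0.2164.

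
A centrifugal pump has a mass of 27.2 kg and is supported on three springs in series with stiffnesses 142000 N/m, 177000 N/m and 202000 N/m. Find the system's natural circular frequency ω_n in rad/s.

45.6 rad/s

Series springs: 1/k_eq = 1/142000 + 1/177000 + 1/202000 = 1.764×10^-5, so k_eq = 56680 N/m.
ω_n = √(k_eq/m) = √(56680/27.2) = √2084 = 45.65 rad/s.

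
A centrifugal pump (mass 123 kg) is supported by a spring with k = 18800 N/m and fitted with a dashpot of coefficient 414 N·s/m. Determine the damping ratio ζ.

0.136

ω_n = √(k/m) = √(18800/123) = 12.36 rad/s.
Critical damping c_c = 2√(k·m) = 2√(18800 × 123) = 3041 N·s/m, so ζ = c/c_c = 414/3041 = 0.1361.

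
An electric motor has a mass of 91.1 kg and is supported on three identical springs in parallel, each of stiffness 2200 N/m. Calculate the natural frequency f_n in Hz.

Parallel springs add: k_eq = 3 × 2200 = 6600 N/m.
ω_n = √(k_eq/m) = √(6600/91.1) = √72.45 = 8.512 rad/s.
f_n = ω_n/(2π) = 8.512/6.283 = 1.355 Hz.

1.35 Hz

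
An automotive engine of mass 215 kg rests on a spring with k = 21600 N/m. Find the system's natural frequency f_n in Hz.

1.60 Hz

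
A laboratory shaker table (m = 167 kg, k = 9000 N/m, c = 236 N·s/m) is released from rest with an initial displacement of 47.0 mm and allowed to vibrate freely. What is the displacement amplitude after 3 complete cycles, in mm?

7.59 mm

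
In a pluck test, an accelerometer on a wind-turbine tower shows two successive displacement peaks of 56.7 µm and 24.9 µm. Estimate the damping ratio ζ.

0.130

Logarithmic decrement δ = (1/n)·ln(x₀/x_n) = (1/1)·ln(56.7/24.9) = (1/1)·ln(2.277) = 0.8229.
ζ = δ/√(4π² + δ²) = 0.8229/√(39.48 + 0.677) = 0.8229/6.337 = 0.1299.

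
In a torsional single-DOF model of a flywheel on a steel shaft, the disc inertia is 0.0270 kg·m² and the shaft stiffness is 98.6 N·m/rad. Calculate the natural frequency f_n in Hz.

ω_n = √(k_t/J) = √(98.6/0.0270) = √3652 = 60.43 rad/s.
f_n = ω_n/(2π) = 60.43/6.283 = 9.618 Hz.

9.62 Hz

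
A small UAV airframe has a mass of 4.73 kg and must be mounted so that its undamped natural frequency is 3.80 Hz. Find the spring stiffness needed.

ω_n = 2πf_n = 2π × 3.80 = 23.88 rad/s.
k = m·ω_n² = 4.73 × 23.88² = 4.73 × 570.1 = 2696 N/m.

2700 N/m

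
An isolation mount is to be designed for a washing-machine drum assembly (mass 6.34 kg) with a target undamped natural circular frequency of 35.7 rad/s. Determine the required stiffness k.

8080 N/m

k = m·ω_n² = 6.34 × 35.70² = 6.34 × 1274 = 8080 N/m.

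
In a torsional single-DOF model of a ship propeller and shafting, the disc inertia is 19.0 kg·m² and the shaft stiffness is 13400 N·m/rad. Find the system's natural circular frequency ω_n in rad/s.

ω_n = √(k_t/J) = √(13400/19.0) = √705.3 = 26.56 rad/s.

26.6 rad/s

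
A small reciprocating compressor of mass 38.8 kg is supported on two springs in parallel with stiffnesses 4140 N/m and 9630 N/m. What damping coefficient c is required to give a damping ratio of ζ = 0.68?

Parallel springs add: k_eq = 4140 + 9630 = 13770 N/m.
c_c = 2√(k_eq·m) = 2√(13770 × 38.8) = 1462 N·s/m.
c = ζ·c_c = 0.68 × 1462 = 994.1 N·s/m.

994 N·s/m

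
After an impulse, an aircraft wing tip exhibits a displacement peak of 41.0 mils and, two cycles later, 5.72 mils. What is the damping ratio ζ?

0.155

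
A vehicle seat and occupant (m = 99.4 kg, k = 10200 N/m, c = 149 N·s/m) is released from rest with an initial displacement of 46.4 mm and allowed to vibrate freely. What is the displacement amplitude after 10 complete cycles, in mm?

ζ = c/(2√(km)) = 149/(2√(10200 × 99.4)) = 149/2014 = 0.07399.
Logarithmic decrement δ = 2πζ/√(1 − ζ²) = 2π × 0.07399/√(1 − 0.00547) = 0.4662.
After n cycles, x_n/x₀ = e^(−nδ), so x_10 = 46.4 × e^(−10 × 0.4662) = 46.4 × 0.009451 = 0.4385 mm.

0.439 mm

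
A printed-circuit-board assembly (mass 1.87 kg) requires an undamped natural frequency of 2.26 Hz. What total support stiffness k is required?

ω_n = 2πf_n = 2π × 2.26 = 14.20 rad/s.
k = m·ω_n² = 1.87 × 14.20² = 1.87 × 201.6 = 377.1 N/m.

377 N/m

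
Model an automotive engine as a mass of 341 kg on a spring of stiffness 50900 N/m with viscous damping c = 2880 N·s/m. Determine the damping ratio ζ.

0.346

ω_n = √(k/m) = √(50900/341) = 12.22 rad/s.
Critical damping c_c = 2√(k·m) = 2√(50900 × 341) = 8332 N·s/m, so ζ = c/c_c = 2880/8332 = 0.3456.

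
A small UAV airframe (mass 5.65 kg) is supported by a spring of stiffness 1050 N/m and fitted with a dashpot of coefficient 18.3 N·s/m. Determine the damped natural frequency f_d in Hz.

2.15 Hz

ω_n = √(k/m) = √(1050/5.65) = 13.63 rad/s.
Critical damping c_c = 2√(k·m) = 2√(1050 × 5.65) = 154.0 N·s/m, so ζ = c/c_c = 18.3/154.0 = 0.1188.
ω_d = ω_n√(1 − ζ²) = 13.63 × √(1 − 0.0141) = 13.54 rad/s.
f_d = ω_d/(2π) = 2.154 Hz.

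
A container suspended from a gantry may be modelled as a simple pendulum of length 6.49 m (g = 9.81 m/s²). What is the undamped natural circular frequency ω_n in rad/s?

For a simple pendulum ω_n = √(g/L) = √(9.81/6.49) = √1.512 = 1.229 rad/s.

1.23 rad/s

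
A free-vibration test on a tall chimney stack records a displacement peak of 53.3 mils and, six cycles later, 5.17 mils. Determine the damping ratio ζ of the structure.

Logarithmic decrement δ = (1/n)·ln(x₀/x_n) = (1/6)·ln(53.3/5.17) = (1/6)·ln(10.31) = 0.3888.
ζ = δ/√(4π² + δ²) = 0.3888/√(39.48 + 0.151) = 0.3888/6.295 = 0.06177.

0.0618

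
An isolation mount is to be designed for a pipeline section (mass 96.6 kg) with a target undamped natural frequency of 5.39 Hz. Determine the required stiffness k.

111000 N/m

ω_n = 2πf_n = 2π × 5.39 = 33.87 rad/s.
k = m·ω_n² = 96.6 × 33.87² = 96.6 × 1147 = 110800 N/m.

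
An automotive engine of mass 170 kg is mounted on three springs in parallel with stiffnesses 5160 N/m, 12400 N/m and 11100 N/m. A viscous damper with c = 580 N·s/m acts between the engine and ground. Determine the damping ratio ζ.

0.131

Parallel springs add: k_eq = 5160 + 12400 + 11100 = 28660 N/m.
ω_n = √(k_eq/m) = √(28660/170) = 12.98 rad/s.
Critical damping c_c = 2√(k_eq·m) = 2√(28660 × 170) = 4415 N·s/m, so ζ = c/c_c = 580/4415 = 0.1314.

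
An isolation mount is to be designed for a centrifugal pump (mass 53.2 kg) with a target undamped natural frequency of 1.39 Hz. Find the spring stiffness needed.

ω_n = 2πf_n = 2π × 1.39 = 8.734 rad/s.
k = m·ω_n² = 53.2 × 8.734² = 53.2 × 76.28 = 4058 N/m.

4060 N/m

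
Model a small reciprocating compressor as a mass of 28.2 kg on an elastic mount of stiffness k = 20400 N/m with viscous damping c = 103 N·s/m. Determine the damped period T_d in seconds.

0.234 s

ω_n = √(k/m) = √(20400/28.2) = 26.90 rad/s.
Critical damping c_c = 2√(k·m) = 2√(20400 × 28.2) = 1517 N·s/m, so ζ = c/c_c = 103/1517 = 0.06790.
ω_d = ω_n√(1 − ζ²) = 26.90 × √(1 − 0.00461) = 26.83 rad/s.
T_d = 2π/ω_d = 0.2341 s.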